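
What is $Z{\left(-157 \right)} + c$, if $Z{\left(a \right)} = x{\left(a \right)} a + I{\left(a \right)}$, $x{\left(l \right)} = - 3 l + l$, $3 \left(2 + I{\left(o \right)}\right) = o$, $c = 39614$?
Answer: $- \frac{29215}{3} \approx -9738.3$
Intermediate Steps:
$I{\left(o \right)} = -2 + \frac{o}{3}$
$x{\left(l \right)} = - 2 l$
$Z{\left(a \right)} = -2 - 2 a^{2} + \frac{a}{3}$ ($Z{\left(a \right)} = - 2 a a + \left(-2 + \frac{a}{3}\right) = - 2 a^{2} + \left(-2 + \frac{a}{3}\right) = -2 - 2 a^{2} + \frac{a}{3}$)
$Z{\left(-157 \right)} + c = \left(-2 - 2 \left(-157\right)^{2} + \frac{1}{3} \left(-157\right)\right) + 39614 = \left(-2 - 49298 - \frac{157}{3}\right) + 39614 = - \frac{148057}{3} + 39614 = - \frac{29215}{3}$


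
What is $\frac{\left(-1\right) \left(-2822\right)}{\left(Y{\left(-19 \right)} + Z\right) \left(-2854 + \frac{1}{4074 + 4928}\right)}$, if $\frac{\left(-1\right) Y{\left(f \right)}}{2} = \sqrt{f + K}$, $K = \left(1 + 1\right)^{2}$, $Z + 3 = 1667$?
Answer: $- \frac{10567915904}{17784801561973} - \frac{12701822 i \sqrt{15}}{17784801561973} \approx -0.00059421 - 2.7661 \cdot 10^{-6} i$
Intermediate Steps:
$Z = 1664$ ($Z = -3 + 1667 = 1664$)
$K = 4$ ($K = 2^{2} = 4$)
$Y{\left(f \right)} = - 2 \sqrt{4 + f}$ ($Y{\left(f \right)} = - 2 \sqrt{f + 4} = - 2 \sqrt{4 + f}$)
$\frac{\left(-1\right) \left(-2822\right)}{\left(Y{\left(-19 \right)} + Z\right) \left(-2854 + \frac{1}{4074 + 4928}\right)} = \frac{\left(-1\right) \left(-2822\right)}{\left(- 2 \sqrt{4 - 19} + 1664\right) \left(-2854 + \frac{1}{4074 + 4928}\right)} = \frac{2822}{\left(- 2 \sqrt{-15} + 1664\right) \left(-2854 + \frac{1}{9002}\right)} = \frac{2822}{\left(- 2 i \sqrt{15} + 1664\right) \left(-2854 + \frac{1}{9002}\right)} = \frac{2822}{\left(- 2 i \sqrt{15} + 1664\right) \left(- \frac{25691707}{9002}\right)} = \frac{2822}{\left(1664 - 2 i \sqrt{15}\right) \left(- \frac{25691707}{9002}\right)} = \frac{2822}{- \frac{21375500224}{4501} + \frac{25691707 i \sqrt{15}}{4501}}$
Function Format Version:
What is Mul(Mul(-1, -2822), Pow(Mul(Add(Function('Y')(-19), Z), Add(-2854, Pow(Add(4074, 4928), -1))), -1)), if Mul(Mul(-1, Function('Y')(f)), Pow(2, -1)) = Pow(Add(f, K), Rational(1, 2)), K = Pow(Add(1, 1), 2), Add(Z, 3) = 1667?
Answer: Add(Rational(-10567915904, 17784801561973), Mul(Rational(-12701822, 17784801561973), I, Pow(15, Rational(1, 2)))) ≈ Add(-0.00059421, Mul(-2.7661e-6, I))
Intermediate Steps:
Z = 1664 (Z = Add(-3, 1667) = 1664)
K = 4 (K = Pow(2, 2) = 4)
Function('Y')(f) = Mul(-2, Pow(Add(4, f), Rational(1, 2))) (Function('Y')(f) = Mul(-2, Pow(Add(f, 4), Rational(1, 2))) = Mul(-2, Pow(Add(4, f), Rational(1, 2))))
Mul(Mul(-1, -2822), Pow(Mul(Add(Function('Y')(-19), Z), Add(-2854, Pow(Add(4074, 4928), -1))), -1)) = Mul(Mul(-1, -2822), Pow(Mul(Add(Mul(-2, Pow(Add(4, -19), Rational(1, 2))), 1664), Add(-2854, Pow(Add(4074, 4928), -1))), -1)) = Mul(2822, Pow(Mul(Add(Mul(-2, Pow(-15, Rational(1, 2))), 1664), Add(-2854, Pow(9002, -1))), -1)) = Mul(2822, Pow(Mul(Add(Mul(-2, Mul(I, Pow(15, Rational(1, 2)))), 1664), Add(-2854, Rational(1, 9002))), -1)) = Mul(2822, Pow(Mul(Add(Mul(-2, I, Pow(15, Rational(1, 2))), 1664), Rational(-25691707, 9002)), -1)) = Mul(2822, Pow(Mul(Add(1664, Mul(-2, I, Pow(15, Rational(1, 2)))), Rational(-25691707, 9002)), -1)) = Mul(2822, Pow(Add(Rational(-21375500224, 4501), Mul(Rational(25691707, 4501), I, Pow(15, Rational(1, 2)))), -1))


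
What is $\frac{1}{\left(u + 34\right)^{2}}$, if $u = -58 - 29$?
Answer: $\frac{1}{2809} \approx 0.000356$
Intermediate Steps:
$u = -87$
$\frac{1}{\left(u + 34\right)^{2}} = \frac{1}{\left(-87 + 34\right)^{2}} = \frac{1}{\left(-53\right)^{2}} = \frac{1}{2809}$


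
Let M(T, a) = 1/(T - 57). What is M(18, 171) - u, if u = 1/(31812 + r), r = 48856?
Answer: -80707/3146052 ≈ -0.025653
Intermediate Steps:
M(T, a) = 1/(-57 + T)
u = 1/80668 (u = 1/(31812 + 48856) = 1/80668 ≈ 1.2396e-5)
M(18, 171) - u = 1/(-57 + 18) - 1*1/80668 = 1/(-39) - 1/80668 = -1/39 - 1/80668 = -80707/3146052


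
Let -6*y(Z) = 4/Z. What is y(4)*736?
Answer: -368/3 ≈ -122.67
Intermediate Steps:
y(Z) = -2/(3*Z)
y(4)*736 = -2/3/4*736 = -2/3*1/4*736 = -1/6*736 = -368/3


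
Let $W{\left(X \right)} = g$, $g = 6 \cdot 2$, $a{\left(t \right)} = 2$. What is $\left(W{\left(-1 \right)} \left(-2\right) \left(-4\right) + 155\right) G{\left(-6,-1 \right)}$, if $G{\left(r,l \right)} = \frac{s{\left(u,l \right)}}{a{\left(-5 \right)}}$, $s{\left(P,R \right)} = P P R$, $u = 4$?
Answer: $-2008$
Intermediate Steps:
$s{\left(P,R \right)} = R P^{2}$ ($s{\left(P,R \right)} = P^{2} R = R P^{2}$)
$g = 12$
$W{\left(X \right)} = 12$
$G{\left(r,l \right)} = 8 l$ ($G{\left(r,l \right)} = \frac{l 4^{2}}{2} = l 16 \cdot \frac{1}{2} = 16 l \frac{1}{2} = 8 l$)
$\left(W{\left(-1 \right)} \left(-2\right) \left(-4\right) + 155\right) G{\left(-6,-1 \right)} = \left(12 \left(-2\right) \left(-4\right) + 155\right) 8 \left(-1\right) = \left(\left(-24\right) \left(-4\right) + 155\right) \left(-8\right) = \left(96 + 155\right) \left(-8\right) = 251 \left(-8\right) = -2008$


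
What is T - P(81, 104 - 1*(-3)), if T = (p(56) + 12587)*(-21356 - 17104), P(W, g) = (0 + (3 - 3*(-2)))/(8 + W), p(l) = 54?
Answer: -43269384549/89 ≈ -4.8617e+8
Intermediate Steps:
P(W, g) = 9/(8 + W) (P(W, g) = (0 + (3 + 6))/(8 + W) = (0 + 9)/(8 + W) = 9/(8 + W))
T = -486172860 (T = (54 + 12587)*(-21356 - 17104) = 12641*(-38460) = -486172860)
T - P(81, 104 - 1*(-3)) = -486172860 - 9/(8 + 81) = -486172860 - 9/89 = -43269384549/89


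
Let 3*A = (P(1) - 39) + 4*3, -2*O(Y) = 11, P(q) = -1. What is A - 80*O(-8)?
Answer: 1292/3 ≈ 430.67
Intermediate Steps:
O(Y) = -11/2 (O(Y) = -½*11 = -11/2)
A = -28/3 (A = ((-1 - 39) + 4*3)/3 = (-40 + 12)/3 = (⅓)*(-28) = -28/3 ≈ -9.3333)
A - 80*O(-8) = -28/3 - 80*(-11/2) = -28/3 + 440 = 1292/3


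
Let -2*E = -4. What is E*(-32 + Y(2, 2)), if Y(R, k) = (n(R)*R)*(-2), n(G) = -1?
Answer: -56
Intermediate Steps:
E = 2 (E = -½*(-4) = 2)
Y(R, k) = 2*R (Y(R, k) = -R*(-2) = 2*R)
E*(-32 + Y(2, 2)) = 2*(-32 + 2*2) = 2*(-32 + 4) = 2*(-28) = -56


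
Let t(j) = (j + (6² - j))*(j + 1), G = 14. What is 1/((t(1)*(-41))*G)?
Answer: -1/41328 ≈ -2.4197e-5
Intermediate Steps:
t(j) = 36 + 36*j (t(j) = (j + (36 - j))*(1 + j) = 36*(1 + j) = 36 + 36*j)
1/((t(1)*(-41))*G) = 1/(((36 + 36*1)*(-41))*14) = 1/(((36 + 36)*(-41))*14) = 1/((72*(-41))*14) = 1/(-2952*14) = 1/(-41328) = -1/41328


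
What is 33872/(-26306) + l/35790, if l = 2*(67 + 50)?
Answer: -100510273/78457645 ≈ -1.2811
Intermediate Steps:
l = 234 (l = 2*117 = 234)
33872/(-26306) + l/35790 = 33872/(-26306) + 234/35790 = 33872*(-1/26306) + 234*(1/35790) = -16936/13153 + 39/5965 = -100510273/78457645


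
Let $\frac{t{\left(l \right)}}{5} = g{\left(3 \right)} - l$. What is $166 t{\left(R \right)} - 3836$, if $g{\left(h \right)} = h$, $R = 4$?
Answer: $-4666$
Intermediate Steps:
$t{\left(l \right)} = 15 - 5 l$ ($t{\left(l \right)} = 5 \left(3 - l\right) = 15 - 5 l$)
$166 t{\left(R \right)} - 3836 = 166 \left(15 - 20\right) - 3836 = 166 \left(-5\right) - 3836 = -830 - 3836 = -4666$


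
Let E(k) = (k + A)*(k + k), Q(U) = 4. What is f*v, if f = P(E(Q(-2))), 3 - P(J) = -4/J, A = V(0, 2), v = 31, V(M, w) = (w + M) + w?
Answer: 1519/16 ≈ 94.938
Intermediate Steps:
V(M, w) = M + 2*w (V(M, w) = (M + w) + w = M + 2*w)
A = 4 (A = 0 + 2*2 = 0 + 4 = 4)
E(k) = 2*k*(4 + k) (E(k) = (k + 4)*(k + k) = (4 + k)*(2*k) = 2*k*(4 + k))
P(J) = 3 + 4/J (P(J) = 3 - (-4)/J = 3 + 4/J)
f = 49/16 (f = 3 + 4/((2*4*(4 + 4))) = 3 + 4/((2*4*8)) = 3 + 4/64 = 3 + 4*(1/64) = 3 + 1/16 = 49/16 ≈ 3.0625)
f*v = (49/16)*31 = 1519/16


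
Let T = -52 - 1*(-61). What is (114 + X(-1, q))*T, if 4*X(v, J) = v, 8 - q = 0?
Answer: 4095/4 ≈ 1023.8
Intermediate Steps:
q = 8 (q = 8 - 1*0 = 8 + 0 = 8)
X(v, J) = v/4
T = 9 (T = -52 + 61 = 9)
(114 + X(-1, q))*T = (114 + (¼)*(-1))*9 = (114 - ¼)*9 = (455/4)*9 = 4095/4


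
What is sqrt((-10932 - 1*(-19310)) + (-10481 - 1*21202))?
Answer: I*sqrt(23305) ≈ 152.66*I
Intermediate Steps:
sqrt((-10932 - 1*(-19310)) + (-10481 - 1*21202)) = sqrt((-10932 + 19310) + (-10481 - 21202)) = sqrt(8378 - 31683) = sqrt(-23305) = I*sqrt(23305)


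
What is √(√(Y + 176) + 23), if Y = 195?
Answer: √(23 + √371) ≈ 6.5009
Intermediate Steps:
√(√(Y + 176) + 23) = √(√(195 + 176) + 23) = √(√371 + 23) = √(23 + √371)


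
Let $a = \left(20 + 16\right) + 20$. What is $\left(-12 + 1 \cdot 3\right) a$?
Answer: $-504$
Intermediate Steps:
$a = 56$ ($a = 36 + 20 = 56$)
$\left(-12 + 1 \cdot 3\right) a = \left(-12 + 1 \cdot 3\right) 56 = \left(-12 + 3\right) 56 = \left(-9\right) 56 = -504$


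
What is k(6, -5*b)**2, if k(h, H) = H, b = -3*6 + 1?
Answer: 7225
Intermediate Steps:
b = -17 (b = -18 + 1 = -17)
k(6, -5*b)**2 = (-5*(-17))**2 = 85**2 = 7225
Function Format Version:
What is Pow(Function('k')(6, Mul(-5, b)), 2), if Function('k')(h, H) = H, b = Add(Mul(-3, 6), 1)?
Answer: 7225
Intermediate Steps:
b = -17 (b = Add(-18, 1) = -17)
Pow(Function('k')(6, Mul(-5, b)), 2) = Pow(Mul(-5, -17), 2) = Pow(85, 2) = 7225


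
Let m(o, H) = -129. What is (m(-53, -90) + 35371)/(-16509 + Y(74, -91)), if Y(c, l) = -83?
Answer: -17621/8296 ≈ -2.1240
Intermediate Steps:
(m(-53, -90) + 35371)/(-16509 + Y(74, -91)) = (-129 + 35371)/(-16509 - 83) = 35242/(-16592) = 35242*(-1/16592) = -17621/8296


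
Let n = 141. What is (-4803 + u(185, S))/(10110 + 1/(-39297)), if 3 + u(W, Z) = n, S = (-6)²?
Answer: -183320505/397292669 ≈ -0.46142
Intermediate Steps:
S = 36
u(W, Z) = 138 (u(W, Z) = -3 + 141 = 138)
(-4803 + u(185, S))/(10110 + 1/(-39297)) = (-4803 + 138)/(10110 + 1/(-39297)) = -4665/(10110 - 1/39297) = -4665/397292669/39297 = -4665*39297/397292669 = -183320505/397292669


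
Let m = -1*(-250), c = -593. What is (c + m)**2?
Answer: 117649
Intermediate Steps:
m = 250
(c + m)**2 = (-593 + 250)**2 = (-343)**2 = 117649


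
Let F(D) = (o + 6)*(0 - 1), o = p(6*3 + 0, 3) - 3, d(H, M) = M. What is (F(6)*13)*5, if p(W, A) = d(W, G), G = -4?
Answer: 65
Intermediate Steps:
p(W, A) = -4
o = -7 (o = -4 - 3 = -7)
F(D) = 1 (F(D) = (-7 + 6)*(0 - 1) = -1*(-1) = 1)
(F(6)*13)*5 = (1*13)*5 = 13*5 = 65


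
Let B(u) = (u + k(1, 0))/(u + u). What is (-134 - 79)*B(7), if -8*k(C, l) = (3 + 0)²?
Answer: -10011/112 ≈ -89.384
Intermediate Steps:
k(C, l) = -9/8 (k(C, l) = -(3 + 0)²/8 = -⅛*3² = -⅛*9 = -9/8)
B(u) = (-9/8 + u)/(2*u) (B(u) = (u - 9/8)/(u + u) = (-9/8 + u)/((2*u)) = (-9/8 + u)*(1/(2*u)) = (-9/8 + u)/(2*u))
(-134 - 79)*B(7) = (-134 - 79)*((1/16)*(-9 + 8*7)/7) = -213*(-9 + 56)/(16*7) = -213*47/(16*7) = -213*47/112 = -10011/112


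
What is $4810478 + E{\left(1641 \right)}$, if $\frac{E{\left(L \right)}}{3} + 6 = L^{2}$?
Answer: $12889103$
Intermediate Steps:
$E{\left(L \right)} = -18 + 3 L^{2}$
$4810478 + E{\left(1641 \right)} = 4810478 - \left(18 - 3 \cdot 1641^{2}\right) = 4810478 + \left(-18 + 3 \cdot 2692881\right) = 4810478 + \left(-18 + 8078643\right) = 4810478 + 8078625 = 12889103$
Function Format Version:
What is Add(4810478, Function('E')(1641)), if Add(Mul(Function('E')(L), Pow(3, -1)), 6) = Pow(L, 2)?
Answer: 12889103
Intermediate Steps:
Function('E')(L) = Add(-18, Mul(3, Pow(L, 2)))
Add(4810478, Function('E')(1641)) = Add(4810478, Add(-18, Mul(3, Pow(1641, 2)))) = Add(4810478, Add(-18, Mul(3, 2692881))) = Add(4810478, Add(-18, 8078643)) = Add(4810478, 8078625) = 12889103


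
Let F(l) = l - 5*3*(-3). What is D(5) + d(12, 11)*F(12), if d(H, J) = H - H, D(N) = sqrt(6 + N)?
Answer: sqrt(11) ≈ 3.3166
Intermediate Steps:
d(H, J) = 0
F(l) = 45 + l (F(l) = l - 15*(-3) = l + 45 = 45 + l)
D(5) + d(12, 11)*F(12) = sqrt(6 + 5) + 0*(45 + 12) = sqrt(11) + 0*57 = sqrt(11) + 0 = sqrt(11)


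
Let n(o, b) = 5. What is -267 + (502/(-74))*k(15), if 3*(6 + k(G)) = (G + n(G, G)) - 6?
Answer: -28633/111 ≈ -257.96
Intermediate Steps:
k(G) = -19/3 + G/3 (k(G) = -6 + ((G + 5) - 6)/3 = -6 + ((5 + G) - 6)/3 = -6 + (-1 + G)/3 = -6 + (-1/3 + G/3) = -19/3 + G/3)
-267 + (502/(-74))*k(15) = -267 + (502/(-74))*(-19/3 + (1/3)*15) = -267 + (502*(-1/74))*(-19/3 + 5) = -267 - 251/37*(-4/3) = -267 + 1004/111 = -28633/111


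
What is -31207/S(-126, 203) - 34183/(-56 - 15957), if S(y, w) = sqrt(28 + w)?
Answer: 34183/16013 - 2837*sqrt(231)/21 ≈ -2051.1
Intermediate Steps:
-31207/S(-126, 203) - 34183/(-56 - 15957) = -31207/sqrt(28 + 203) - 34183/(-56 - 15957) = -31207*sqrt(231)/231 - 34183/(-16013) = -2837*sqrt(231)/21 - 34183*(-1/16013) = -2837*sqrt(231)/21 + 34183/16013 = 34183/16013 - 2837*sqrt(231)/21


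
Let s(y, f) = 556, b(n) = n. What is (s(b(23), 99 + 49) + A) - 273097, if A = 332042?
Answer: 59501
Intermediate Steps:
(s(b(23), 99 + 49) + A) - 273097 = (556 + 332042) - 273097 = 332598 - 273097 = 59501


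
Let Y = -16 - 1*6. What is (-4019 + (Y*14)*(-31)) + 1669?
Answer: 7198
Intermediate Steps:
Y = -22 (Y = -16 - 6 = -22)
(-4019 + (Y*14)*(-31)) + 1669 = (-4019 - 22*14*(-31)) + 1669 = (-4019 - 308*(-31)) + 1669 = (-4019 + 9548) + 1669 = 5529 + 1669 = 7198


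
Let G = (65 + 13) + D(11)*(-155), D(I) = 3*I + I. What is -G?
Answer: 6742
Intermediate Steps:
D(I) = 4*I
G = -6742 (G = (65 + 13) + (4*11)*(-155) = 78 + 44*(-155) = 78 - 6820 = -6742)
-G = -1*(-6742) = 6742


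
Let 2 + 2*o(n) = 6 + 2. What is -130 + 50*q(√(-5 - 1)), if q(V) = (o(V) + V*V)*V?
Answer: -130 - 150*I*√6 ≈ -130.0 - 367.42*I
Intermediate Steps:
o(n) = 3 (o(n) = -1 + (6 + 2)/2 = -1 + (½)*8 = -1 + 4 = 3)
q(V) = V*(3 + V²) (q(V) = (3 + V*V)*V = (3 + V²)*V = V*(3 + V²))
-130 + 50*q(√(-5 - 1)) = -130 + 50*(√(-5 - 1)*(3 + (√(-5 - 1))²)) = -130 + 50*(√(-6)*(3 + (√(-6))²)) = -130 + 50*((I*√6)*(3 + (I*√6)²)) = -130 + 50*((I*√6)*(3 - 6)) = -130 + 50*((I*√6)*(-3)) = -130 + 50*(-3*I*√6) = -130 - 150*I*√6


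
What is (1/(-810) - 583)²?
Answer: 223002117361/656100 ≈ 3.3989e+5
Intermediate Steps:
(1/(-810) - 583)² = (-1/810 - 583)² = (-472231/810)² = 223002117361/656100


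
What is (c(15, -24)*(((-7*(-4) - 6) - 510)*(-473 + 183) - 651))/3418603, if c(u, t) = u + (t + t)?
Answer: -4648677/3418603 ≈ -1.3598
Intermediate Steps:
c(u, t) = u + 2*t
(c(15, -24)*(((-7*(-4) - 6) - 510)*(-473 + 183) - 651))/3418603 = ((15 + 2*(-24))*(((-7*(-4) - 6) - 510)*(-473 + 183) - 651))/3418603 = ((15 - 48)*(((28 - 6) - 510)*(-290) - 651))*(1/3418603) = -33*((22 - 510)*(-290) - 651)*(1/3418603) = -33*(-488*(-290) - 651)*(1/3418603) = -33*(141520 - 651)*(1/3418603) = -33*140869*(1/3418603) = -4648677*1/3418603 = -4648677/3418603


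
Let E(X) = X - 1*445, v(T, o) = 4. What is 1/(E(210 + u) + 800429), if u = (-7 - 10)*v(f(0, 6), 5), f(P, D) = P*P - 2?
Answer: 1/800126 ≈ 1.2498e-6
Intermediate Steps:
f(P, D) = -2 + P² (f(P, D) = P² - 2 = -2 + P²)
u = -68 (u = (-7 - 10)*4 = -17*4 = -68)
E(X) = -445 + X (E(X) = X - 445 = -445 + X)
1/(E(210 + u) + 800429) = 1/((-445 + (210 - 68)) + 800429) = 1/((-445 + 142) + 800429) = 1/(-303 + 800429) = 1/800126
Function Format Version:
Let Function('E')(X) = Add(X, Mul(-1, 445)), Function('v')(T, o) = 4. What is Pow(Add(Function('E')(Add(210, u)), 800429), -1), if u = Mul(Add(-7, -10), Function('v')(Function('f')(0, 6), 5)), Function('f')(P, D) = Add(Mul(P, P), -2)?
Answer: Rational(1, 800126) ≈ 1.2498e-6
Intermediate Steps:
Function('f')(P, D) = Add(-2, Pow(P, 2)) (Function('f')(P, D) = Add(Pow(P, 2), -2) = Add(-2, Pow(P, 2)))
u = -68 (u = Mul(Add(-7, -10), 4) = Mul(-17, 4) = -68)
Function('E')(X) = Add(-445, X) (Function('E')(X) = Add(X, -445) = Add(-445, X))
Pow(Add(Function('E')(Add(210, u)), 800429), -1) = Pow(Add(Add(-445, Add(210, -68)), 800429), -1) = Pow(Add(Add(-445, 142), 800429), -1) = Pow(Add(-303, 800429), -1) = Pow(800126, -1) = Rational(1, 800126)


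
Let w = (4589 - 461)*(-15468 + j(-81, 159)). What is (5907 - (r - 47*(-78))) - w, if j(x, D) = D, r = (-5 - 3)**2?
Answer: 63197729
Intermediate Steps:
r = 64 (r = (-8)**2 = 64)
w = -63195552 (w = (4589 - 461)*(-15468 + 159) = 4128*(-15309) = -63195552)
(5907 - (r - 47*(-78))) - w = (5907 - (64 - 47*(-78))) - 1*(-63195552) = (5907 - (64 + 3666)) + 63195552 = (5907 - 1*3730) + 63195552 = (5907 - 3730) + 63195552 = 2177 + 63195552 = 63197729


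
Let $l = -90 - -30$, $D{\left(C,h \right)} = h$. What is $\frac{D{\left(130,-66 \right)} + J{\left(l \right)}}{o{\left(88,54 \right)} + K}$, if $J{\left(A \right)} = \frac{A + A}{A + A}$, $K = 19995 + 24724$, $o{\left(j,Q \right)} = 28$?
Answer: $- \frac{65}{44747} \approx -0.0014526$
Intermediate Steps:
$K = 44719$
$l = -60$ ($l = -90 + 30 = -60$)
$J{\left(A \right)} = 1$ ($J{\left(A \right)} = \frac{2 A}{2 A} = 2 A \frac{1}{2 A} = 1$)
$\frac{D{\left(130,-66 \right)} + J{\left(l \right)}}{o{\left(88,54 \right)} + K} = \frac{-66 + 1}{28 + 44719} = - \frac{65}{44747}$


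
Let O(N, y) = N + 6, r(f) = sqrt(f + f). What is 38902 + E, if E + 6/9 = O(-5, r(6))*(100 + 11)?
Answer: 117037/3 ≈ 39012.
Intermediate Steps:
r(f) = sqrt(2)*sqrt(f) (r(f) = sqrt(2*f) = sqrt(2)*sqrt(f))
O(N, y) = 6 + N
E = 331/3 (E = -2/3 + (6 - 5)*(100 + 11) = -2/3 + 1*111 = -2/3 + 111 = 331/3 ≈ 110.33)
38902 + E = 38902 + 331/3 = 117037/3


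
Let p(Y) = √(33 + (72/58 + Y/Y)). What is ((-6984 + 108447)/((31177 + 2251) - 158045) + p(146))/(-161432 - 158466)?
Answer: 33821/13288243022 - √29638/9277042 ≈ -1.6012e-5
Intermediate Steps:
p(Y) = √29638/29 (p(Y) = √(33 + (72*(1/58) + 1)) = √(33 + (36/29 + 1)) = √(33 + 65/29) = √(1022/29) = √29638/29)
((-6984 + 108447)/((31177 + 2251) - 158045) + p(146))/(-161432 - 158466) = ((-6984 + 108447)/((31177 + 2251) - 158045) + √29638/29)/(-161432 - 158466) = (101463/(33428 - 158045) + √29638/29)/(-319898) = (101463/(-124617) + √29638/29)*(-1/319898) = (101463*(-1/124617) + √29638/29)*(-1/319898) = (-33821/41539 + √29638/29)*(-1/319898) = 33821/13288243022 - √29638/9277042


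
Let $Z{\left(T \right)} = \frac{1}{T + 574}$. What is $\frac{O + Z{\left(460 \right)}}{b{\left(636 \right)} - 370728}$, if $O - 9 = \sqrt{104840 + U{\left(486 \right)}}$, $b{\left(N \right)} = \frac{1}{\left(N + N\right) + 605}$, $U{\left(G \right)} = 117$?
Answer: $- \frac{17469239}{719515574470} - \frac{1877 \sqrt{104957}}{695856455} \approx -0.00089816$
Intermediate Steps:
$Z{\left(T \right)} = \frac{1}{574 + T}$
$b{\left(N \right)} = \frac{1}{605 + 2 N}$ ($b{\left(N \right)} = \frac{1}{2 N + 605} = \frac{1}{605 + 2 N}$)
$O = 9 + \sqrt{104957}$ ($O = 9 + \sqrt{104840 + 117} = 9 + \sqrt{104957} \approx 332.97$)
$\frac{O + Z{\left(460 \right)}}{b{\left(636 \right)} - 370728} = \frac{\left(9 + \sqrt{104957}\right) + \frac{1}{574 + 460}}{\frac{1}{605 + 2 \cdot 636} - 370728} = \frac{\left(9 + \sqrt{104957}\right) + \frac{1}{1034}}{\frac{1}{605 + 1272} - 370728} = \frac{\left(9 + \sqrt{104957}\right) + \frac{1}{1034}}{\frac{1}{1877} - 370728} = \frac{\frac{9307}{1034} + \sqrt{104957}}{\frac{1}{1877} - 370728} = \frac{\frac{9307}{1034} + \sqrt{104957}}{- \frac{695856455}{1877}} = \left(\frac{9307}{1034} + \sqrt{104957}\right) \left(- \frac{1877}{695856455}\right) = - \frac{17469239}{719515574470} - \frac{1877 \sqrt{104957}}{695856455}$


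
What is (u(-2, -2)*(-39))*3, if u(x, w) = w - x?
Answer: 0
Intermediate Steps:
(u(-2, -2)*(-39))*3 = ((-2 - 1*(-2))*(-39))*3 = ((-2 + 2)*(-39))*3 = (0*(-39))*3 = 0*3 = 0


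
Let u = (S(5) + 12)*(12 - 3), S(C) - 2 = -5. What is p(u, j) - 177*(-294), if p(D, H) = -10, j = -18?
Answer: 52028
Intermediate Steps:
S(C) = -3 (S(C) = 2 - 5 = -3)
u = 81 (u = (-3 + 12)*(12 - 3) = 9*9 = 81)
p(u, j) - 177*(-294) = -10 - 177*(-294) = -10 + 52038 = 52028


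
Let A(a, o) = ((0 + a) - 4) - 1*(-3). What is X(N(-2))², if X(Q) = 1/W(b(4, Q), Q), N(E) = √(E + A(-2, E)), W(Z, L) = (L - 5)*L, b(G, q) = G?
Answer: -I/(50*√5 + 100*I) ≈ -0.0044444 - 0.004969*I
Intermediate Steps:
A(a, o) = -1 + a (A(a, o) = (a - 4) + 3 = (-4 + a) + 3 = -1 + a)
W(Z, L) = L*(-5 + L) (W(Z, L) = (-5 + L)*L = L*(-5 + L))
N(E) = √(-3 + E) (N(E) = √(E + (-1 - 2)) = √(E - 3) = √(-3 + E))
X(Q) = 1/(Q*(-5 + Q))
X(N(-2))² = (1/((√(-3 - 2))*(-5 + √(-3 - 2))))² = (1/((√(-5))*(-5 + √(-5))))² = (1/(((I*√5))*(-5 + I*√5)))² = ((-I*√5/5)/(-5 + I*√5))² = (-I*√5/(5*(-5 + I*√5)))² = -1/(5*(-5 + I*√5)²)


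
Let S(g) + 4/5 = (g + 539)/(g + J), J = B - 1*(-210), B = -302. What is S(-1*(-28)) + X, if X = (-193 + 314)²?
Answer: 4682029/320 ≈ 14631.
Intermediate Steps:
J = -92 (J = -302 - 1*(-210) = -302 + 210 = -92)
S(g) = -⅘ + (539 + g)/(-92 + g) (S(g) = -⅘ + (g + 539)/(g - 92) = -⅘ + (539 + g)/(-92 + g))
X = 14641 (X = 121² = 14641)
S(-1*(-28)) + X = (3063 - 1*(-28))/(5*(-92 - 1*(-28))) + 14641 = (3063 + 28)/(5*(-92 + 28)) + 14641 = (⅕)*3091/(-64) + 14641 = (⅕)*(-1/64)*3091 + 14641 = -3091/320 + 14641 = 4682029/320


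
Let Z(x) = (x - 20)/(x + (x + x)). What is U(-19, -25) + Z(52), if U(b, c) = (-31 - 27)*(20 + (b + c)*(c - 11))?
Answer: -3628240/39 ≈ -93032.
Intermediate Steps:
U(b, c) = -1160 - 58*(-11 + c)*(b + c) (U(b, c) = -58*(20 + (b + c)*(-11 + c)) = -58*(20 + (-11 + c)*(b + c)) = -1160 - 58*(-11 + c)*(b + c))
Z(x) = (-20 + x)/(3*x) (Z(x) = (-20 + x)/(x + 2*x) = (-20 + x)/((3*x)) = (-20 + x)*(1/(3*x)) = (-20 + x)/(3*x))
U(-19, -25) + Z(52) = (-1160 - 58*(-25)² + 638*(-19) + 638*(-25) - 58*(-19)*(-25)) + (⅓)*(-20 + 52)/52 = (-1160 - 58*625 - 12122 - 15950 - 27550) + (⅓)*(1/52)*32 = (-1160 - 36250 - 12122 - 15950 - 27550) + 8/39 = -93032 + 8/39 = -3628240/39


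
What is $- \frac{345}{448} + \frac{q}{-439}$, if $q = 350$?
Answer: $- \frac{308255}{196672} \approx -1.5674$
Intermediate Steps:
$- \frac{345}{448} + \frac{q}{-439} = - \frac{345}{448} + \frac{350}{-439} = \left(-345\right) \frac{1}{448} + 350 \left(- \frac{1}{439}\right) = - \frac{345}{448} - \frac{350}{439} = - \frac{308255}{196672}$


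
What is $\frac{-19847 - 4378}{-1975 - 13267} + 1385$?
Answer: $\frac{21134395}{15242} \approx 1386.6$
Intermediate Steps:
$\frac{-19847 - 4378}{-1975 - 13267} + 1385 = - \frac{24225}{-15242} + 1385 = \left(-24225\right) \left(- \frac{1}{15242}\right) + 1385 = \frac{24225}{15242} + 1385 = \frac{21134395}{15242}$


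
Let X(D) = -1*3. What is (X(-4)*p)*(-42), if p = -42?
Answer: -5292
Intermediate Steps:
X(D) = -3
(X(-4)*p)*(-42) = -3*(-42)*(-42) = 126*(-42) = -5292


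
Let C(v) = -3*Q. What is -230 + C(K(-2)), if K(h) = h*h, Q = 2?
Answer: -236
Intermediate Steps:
K(h) = h²
C(v) = -6 (C(v) = -3*2 = -6)
-230 + C(K(-2)) = -230 - 6 = -236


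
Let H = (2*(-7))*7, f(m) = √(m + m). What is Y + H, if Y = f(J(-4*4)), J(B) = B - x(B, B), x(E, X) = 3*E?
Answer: -90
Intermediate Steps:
J(B) = -2*B (J(B) = B - 3*B = -2*B)
f(m) = √2*√m (f(m) = √(2*m) = √2*√m)
H = -98 (H = -14*7 = -98)
Y = 8 (Y = √2*√(-(-8)*4) = √2*√(-2*(-16)) = √2*√32 = √2*(4*√2) = 8)
Y + H = 8 - 98 = -90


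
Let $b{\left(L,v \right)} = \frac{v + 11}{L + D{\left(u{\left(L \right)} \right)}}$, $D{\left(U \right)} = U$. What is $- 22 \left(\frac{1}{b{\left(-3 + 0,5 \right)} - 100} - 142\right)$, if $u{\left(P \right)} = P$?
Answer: $\frac{43739}{14} \approx 3124.2$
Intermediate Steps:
$b{\left(L,v \right)} = \frac{11 + v}{2 L}$ ($b{\left(L,v \right)} = \frac{v + 11}{L + L} = \frac{11 + v}{2 L}$)
$- 22 \left(\frac{1}{b{\left(-3 + 0,5 \right)} - 100} - 142\right) = - 22 \left(\frac{1}{\frac{11 + 5}{2 \left(-3 + 0\right)} - 100} - 142\right) = - 22 \left(\frac{1}{\frac{1}{2} \frac{1}{-3} \cdot 16 - 100} - 142\right) = - 22 \left(\frac{1}{\frac{1}{2} \left(- \frac{1}{3}\right) 16 - 100} - 142\right) = - 22 \left(\frac{1}{- \frac{8}{3} - 100} - 142\right) = - 22 \left(\frac{1}{- \frac{308}{3}} - 142\right) = - 22 \left(- \frac{3}{308} - 142\right) = \left(-22\right) \left(- \frac{43739}{308}\right) = \frac{43739}{14}$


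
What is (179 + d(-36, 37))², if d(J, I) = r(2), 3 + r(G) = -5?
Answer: 29241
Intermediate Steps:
r(G) = -8 (r(G) = -3 - 5 = -8)
d(J, I) = -8
(179 + d(-36, 37))² = (179 - 8)² = 171² = 29241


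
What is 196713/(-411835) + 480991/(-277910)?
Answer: -50551487663/22890612970 ≈ -2.2084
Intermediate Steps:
196713/(-411835) + 480991/(-277910) = 196713*(-1/411835) + 480991*(-1/277910) = -196713/411835 - 480991/277910 = -50551487663/22890612970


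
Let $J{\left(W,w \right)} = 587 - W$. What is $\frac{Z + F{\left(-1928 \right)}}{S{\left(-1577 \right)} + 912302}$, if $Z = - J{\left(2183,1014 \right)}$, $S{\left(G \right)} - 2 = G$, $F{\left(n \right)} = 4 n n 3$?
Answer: $\frac{44607804}{910727} \approx 48.98$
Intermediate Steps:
$F{\left(n \right)} = 12 n^{2}$ ($F{\left(n \right)} = 4 n^{2} \cdot 3 = 12 n^{2}$)
$S{\left(G \right)} = 2 + G$
$Z = 1596$ ($Z = - (587 - 2183) = \left(-1\right) \left(-1596\right) = 1596$)
$\frac{Z + F{\left(-1928 \right)}}{S{\left(-1577 \right)} + 912302} = \frac{1596 + 12 \left(-1928\right)^{2}}{\left(2 - 1577\right) + 912302} = \frac{1596 + 12 \cdot 3717184}{-1575 + 912302} = \frac{1596 + 44606208}{910727} = 44607804 \cdot \frac{1}{910727} = \frac{44607804}{910727}$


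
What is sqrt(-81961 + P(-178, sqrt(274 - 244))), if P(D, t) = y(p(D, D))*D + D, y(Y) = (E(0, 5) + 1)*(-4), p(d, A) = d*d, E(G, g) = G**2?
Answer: I*sqrt(81427) ≈ 285.35*I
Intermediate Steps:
p(d, A) = d**2
y(Y) = -4 (y(Y) = (0**2 + 1)*(-4) = (0 + 1)*(-4) = 1*(-4) = -4)
P(D, t) = -3*D (P(D, t) = -4*D + D = -3*D)
sqrt(-81961 + P(-178, sqrt(274 - 244))) = sqrt(-81961 - 3*(-178)) = sqrt(-81961 + 534) = sqrt(-81427) = I*sqrt(81427)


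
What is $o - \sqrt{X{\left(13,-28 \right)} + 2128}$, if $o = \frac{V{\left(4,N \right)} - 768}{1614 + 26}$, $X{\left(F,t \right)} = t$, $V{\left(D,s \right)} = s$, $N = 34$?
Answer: $- \frac{367}{820} - 10 \sqrt{21} \approx -46.273$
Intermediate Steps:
$o = - \frac{367}{820}$ ($o = \frac{34 - 768}{1614 + 26} = - \frac{734}{1640} = \left(-734\right) \frac{1}{1640} = - \frac{367}{820} \approx -0.44756$)
$o - \sqrt{X{\left(13,-28 \right)} + 2128} = - \frac{367}{820} - \sqrt{-28 + 2128} = - \frac{367}{820} - \sqrt{2100} = - \frac{367}{820} - 10 \sqrt{21}$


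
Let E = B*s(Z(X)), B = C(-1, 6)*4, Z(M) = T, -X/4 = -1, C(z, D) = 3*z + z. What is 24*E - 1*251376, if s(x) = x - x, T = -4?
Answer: -251376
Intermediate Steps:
C(z, D) = 4*z
X = 4 (X = -4*(-1) = 4)
Z(M) = -4
s(x) = 0
B = -16 (B = (4*(-1))*4 = -4*4 = -16)
E = 0 (E = -16*0 = 0)
24*E - 1*251376 = 24*0 - 1*251376 = 0 - 251376 = -251376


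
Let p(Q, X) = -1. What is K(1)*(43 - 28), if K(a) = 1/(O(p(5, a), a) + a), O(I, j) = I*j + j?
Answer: 15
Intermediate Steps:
O(I, j) = j + I*j
K(a) = 1/a (K(a) = 1/(a*(1 - 1) + a) = 1/(a*0 + a) = 1/(0 + a) = 1/a)
K(1)*(43 - 28) = (43 - 28)/1 = 1*15 = 15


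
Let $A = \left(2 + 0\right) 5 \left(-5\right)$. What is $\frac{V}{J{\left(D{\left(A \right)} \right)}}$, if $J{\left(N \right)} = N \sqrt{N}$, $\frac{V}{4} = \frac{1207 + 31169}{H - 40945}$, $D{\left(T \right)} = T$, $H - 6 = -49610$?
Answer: $- \frac{10792 i \sqrt{2}}{3772875} \approx - 0.0040452 i$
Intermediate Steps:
$H = -49604$ ($H = 6 - 49610 = -49604$)
$A = -50$ ($A = 2 \cdot 5 \left(-5\right) = 10 \left(-5\right) = -50$)
$V = - \frac{43168}{30183}$ ($V = 4 \frac{1207 + 31169}{-49604 - 40945} = 4 \frac{32376}{-90549} = 4 \cdot 32376 \left(- \frac{1}{90549}\right) = 4 \left(- \frac{10792}{30183}\right) = - \frac{43168}{30183} \approx -1.4302$)
$J{\left(N \right)} = N^{\frac{3}{2}}$
$\frac{V}{J{\left(D{\left(A \right)} \right)}} = - \frac{43168}{30183 \left(-50\right)^{\frac{3}{2}}} = - \frac{43168}{30183 \left(- 250 i \sqrt{2}\right)} = - \frac{43168 \frac{i \sqrt{2}}{500}}{30183} = - \frac{10792 i \sqrt{2}}{3772875}$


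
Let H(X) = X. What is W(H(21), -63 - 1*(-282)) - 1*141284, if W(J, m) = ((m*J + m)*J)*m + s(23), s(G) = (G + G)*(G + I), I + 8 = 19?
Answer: 22018262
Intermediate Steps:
I = 11 (I = -8 + 19 = 11)
s(G) = 2*G*(11 + G) (s(G) = (G + G)*(G + 11) = (2*G)*(11 + G) = 2*G*(11 + G))
W(J, m) = 1564 + J*m*(m + J*m) (W(J, m) = ((m*J + m)*J)*m + 2*23*(11 + 23) = ((J*m + m)*J)*m + 2*23*34 = ((m + J*m)*J)*m + 1564 = (J*(m + J*m))*m + 1564 = J*m*(m + J*m) + 1564 = 1564 + J*m*(m + J*m))
W(H(21), -63 - 1*(-282)) - 1*141284 = (1564 + 21*(-63 - 1*(-282))² + 21²*(-63 - 1*(-282))²) - 1*141284 = (1564 + 21*(-63 + 282)² + 441*(-63 + 282)²) - 141284 = (1564 + 21*219² + 441*219²) - 141284 = (1564 + 21*47961 + 441*47961) - 141284 = (1564 + 1007181 + 21150801) - 141284 = 22159546 - 141284 = 22018262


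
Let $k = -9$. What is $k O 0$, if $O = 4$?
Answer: $0$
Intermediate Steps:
$k O 0 = \left(-9\right) 4 \cdot 0 = \left(-36\right) 0 = 0$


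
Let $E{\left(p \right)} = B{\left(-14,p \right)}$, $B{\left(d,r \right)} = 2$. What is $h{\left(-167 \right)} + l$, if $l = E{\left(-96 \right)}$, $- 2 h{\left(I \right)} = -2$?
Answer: $3$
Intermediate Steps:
$h{\left(I \right)} = 1$ ($h{\left(I \right)} = \left(- \frac{1}{2}\right) \left(-2\right) = 1$)
$E{\left(p \right)} = 2$
$l = 2$
$h{\left(-167 \right)} + l = 1 + 2 = 3$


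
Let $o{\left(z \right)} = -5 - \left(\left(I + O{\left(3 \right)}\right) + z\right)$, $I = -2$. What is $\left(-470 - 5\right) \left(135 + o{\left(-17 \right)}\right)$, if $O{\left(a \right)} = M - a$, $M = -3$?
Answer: $-73625$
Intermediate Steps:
$O{\left(a \right)} = -3 - a$
$o{\left(z \right)} = 3 - z$ ($o{\left(z \right)} = -5 - \left(\left(-2 - 6\right) + z\right) = -5 - \left(-8 + z\right) = 3 - z$)
$\left(-470 - 5\right) \left(135 + o{\left(-17 \right)}\right) = \left(-470 - 5\right) \left(135 + \left(3 - -17\right)\right) = - 475 \left(135 + \left(3 + 17\right)\right) = - 475 \left(135 + 20\right) = \left(-475\right) 155 = -73625$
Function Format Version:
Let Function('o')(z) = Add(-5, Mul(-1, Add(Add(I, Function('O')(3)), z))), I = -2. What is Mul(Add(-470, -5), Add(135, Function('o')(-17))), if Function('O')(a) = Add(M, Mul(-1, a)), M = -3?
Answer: -73625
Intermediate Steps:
Function('O')(a) = Add(-3, Mul(-1, a))
Function('o')(z) = Add(3, Mul(-1, z)) (Function('o')(z) = Add(-5, Mul(-1, Add(Add(-2, Add(-3, Mul(-1, 3))), z))) = Add(-5, Mul(-1, Add(Add(-2, Add(-3, -3)), z))) = Add(-5, Mul(-1, Add(Add(-2, -6), z))) = Add(-5, Mul(-1, Add(-8, z))) = Add(-5, Add(8, Mul(-1, z))) = Add(3, Mul(-1, z)))
Mul(Add(-470, -5), Add(135, Function('o')(-17))) = Mul(Add(-470, -5), Add(135, Add(3, Mul(-1, -17)))) = Mul(-475, Add(135, Add(3, 17))) = Mul(-475, Add(135, 20)) = Mul(-475, 155) = -73625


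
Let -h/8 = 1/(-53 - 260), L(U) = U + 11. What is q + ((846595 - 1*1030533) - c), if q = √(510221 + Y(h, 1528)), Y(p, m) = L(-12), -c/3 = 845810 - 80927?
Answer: 2110711 + 2*√127555 ≈ 2.1114e+6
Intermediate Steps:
c = -2294649 (c = -3*(845810 - 80927) = -3*764883 = -2294649)
L(U) = 11 + U
h = 8/313 (h = -8/(-53 - 260) = -8/(-313) = -8*(-1/313) = 8/313 ≈ 0.025559)
Y(p, m) = -1 (Y(p, m) = 11 - 12 = -1)
q = 2*√127555 (q = √(510221 - 1) = √510220 = 2*√127555 ≈ 714.30)
q + ((846595 - 1*1030533) - c) = 2*√127555 + ((846595 - 1*1030533) - 1*(-2294649)) = 2*√127555 + ((846595 - 1030533) + 2294649) = 2*√127555 + (-183938 + 2294649) = 2*√127555 + 2110711 = 2110711 + 2*√127555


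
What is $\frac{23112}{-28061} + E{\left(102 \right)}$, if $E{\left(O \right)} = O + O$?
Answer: $\frac{5701332}{28061} \approx 203.18$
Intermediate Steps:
$E{\left(O \right)} = 2 O$
$\frac{23112}{-28061} + E{\left(102 \right)} = \frac{23112}{-28061} + 2 \cdot 102 = 23112 \left(- \frac{1}{28061}\right) + 204 = - \frac{23112}{28061} + 204 = \frac{5701332}{28061}$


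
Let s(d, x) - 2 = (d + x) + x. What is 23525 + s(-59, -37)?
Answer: 23394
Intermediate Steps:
s(d, x) = 2 + d + 2*x (s(d, x) = 2 + ((d + x) + x) = 2 + (d + 2*x) = 2 + d + 2*x)
23525 + s(-59, -37) = 23525 + (2 - 59 + 2*(-37)) = 23525 + (2 - 59 - 74) = 23525 - 131 = 23394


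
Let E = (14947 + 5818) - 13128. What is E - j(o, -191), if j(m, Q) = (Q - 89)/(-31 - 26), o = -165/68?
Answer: 435029/57 ≈ 7632.1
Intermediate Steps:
o = -165/68 (o = -165*1/68 = -165/68 ≈ -2.4265)
E = 7637 (E = 20765 - 13128 = 7637)
j(m, Q) = 89/57 - Q/57 (j(m, Q) = (-89 + Q)/(-57) = (-89 + Q)*(-1/57) = 89/57 - Q/57)
E - j(o, -191) = 7637 - (89/57 - 1/57*(-191)) = 7637 - (89/57 + 191/57) = 7637 - 1*280/57 = 7637 - 280/57 = 435029/57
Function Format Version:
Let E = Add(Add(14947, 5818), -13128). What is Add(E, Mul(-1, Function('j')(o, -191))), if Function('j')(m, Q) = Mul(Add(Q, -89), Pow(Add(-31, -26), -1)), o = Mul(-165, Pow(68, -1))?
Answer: Rational(435029, 57) ≈ 7632.1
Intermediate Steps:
o = Rational(-165, 68) (o = Mul(-165, Rational(1, 68)) = Rational(-165, 68) ≈ -2.4265)
E = 7637 (E = Add(20765, -13128) = 7637)
Function('j')(m, Q) = Add(Rational(89, 57), Mul(Rational(-1, 57), Q)) (Function('j')(m, Q) = Mul(Add(-89, Q), Pow(-57, -1)) = Mul(Add(-89, Q), Rational(-1, 57)) = Add(Rational(89, 57), Mul(Rational(-1, 57), Q)))
Add(E, Mul(-1, Function('j')(o, -191))) = Add(7637, Mul(-1, Add(Rational(89, 57), Mul(Rational(-1, 57), -191)))) = Add(7637, Mul(-1, Add(Rational(89, 57), Rational(191, 57)))) = Add(7637, Mul(-1, Rational(280, 57))) = Add(7637, Rational(-280, 57)) = Rational(435029, 57)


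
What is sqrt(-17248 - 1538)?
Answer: I*sqrt(18786) ≈ 137.06*I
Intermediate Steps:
sqrt(-17248 - 1538) = sqrt(-18786) = I*sqrt(18786)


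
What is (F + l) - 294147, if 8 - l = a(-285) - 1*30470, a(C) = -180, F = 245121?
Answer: -18368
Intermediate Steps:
l = 30658 (l = 8 - (-180 - 1*30470) = 8 - (-180 - 30470) = 8 - 1*(-30650) = 8 + 30650 = 30658)
(F + l) - 294147 = (245121 + 30658) - 294147 = 275779 - 294147 = -18368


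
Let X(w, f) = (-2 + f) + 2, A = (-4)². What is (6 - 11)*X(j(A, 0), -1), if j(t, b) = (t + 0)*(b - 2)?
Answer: 5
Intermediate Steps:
A = 16
j(t, b) = t*(-2 + b)
X(w, f) = f
(6 - 11)*X(j(A, 0), -1) = (6 - 11)*(-1) = -5*(-1) = 5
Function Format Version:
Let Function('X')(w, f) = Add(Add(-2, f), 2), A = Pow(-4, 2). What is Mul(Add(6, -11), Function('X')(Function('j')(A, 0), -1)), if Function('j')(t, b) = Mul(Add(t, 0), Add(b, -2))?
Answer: 5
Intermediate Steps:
A = 16
Function('j')(t, b) = Mul(t, Add(-2, b))
Function('X')(w, f) = f
Mul(Add(6, -11), Function('X')(Function('j')(A, 0), -1)) = Mul(Add(6, -11), -1) = Mul(-5, -1) = 5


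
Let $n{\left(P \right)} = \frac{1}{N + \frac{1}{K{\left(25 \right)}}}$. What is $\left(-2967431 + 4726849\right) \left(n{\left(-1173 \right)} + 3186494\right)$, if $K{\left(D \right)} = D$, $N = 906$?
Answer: $\frac{126989997915029742}{22651} \approx 5.6064 \cdot 10^{12}$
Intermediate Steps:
$n{\left(P \right)} = \frac{25}{22651}$ ($n{\left(P \right)} = \frac{1}{906 + \frac{1}{25}} = \frac{1}{\frac{22651}{25}} = \frac{25}{22651}$)
$\left(-2967431 + 4726849\right) \left(n{\left(-1173 \right)} + 3186494\right) = \left(-2967431 + 4726849\right) \left(\frac{25}{22651} + 3186494\right) = 1759418 \cdot \frac{72177275619}{22651} = \frac{126989997915029742}{22651}$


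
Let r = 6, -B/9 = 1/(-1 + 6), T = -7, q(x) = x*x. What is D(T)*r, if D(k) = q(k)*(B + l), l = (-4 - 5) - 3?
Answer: -20286/5 ≈ -4057.2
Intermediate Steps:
q(x) = x**2
l = -12 (l = -9 - 3 = -12)
B = -9/5 (B = -9/(-1 + 6) = -9/5 ≈ -1.8000)
D(k) = -69*k**2/5 (D(k) = k**2*(-9/5 - 12) = k**2*(-69/5) = -69*k**2/5)
D(T)*r = -69/5*(-7)**2*6 = -69/5*49*6 = -3381/5*6 = -20286/5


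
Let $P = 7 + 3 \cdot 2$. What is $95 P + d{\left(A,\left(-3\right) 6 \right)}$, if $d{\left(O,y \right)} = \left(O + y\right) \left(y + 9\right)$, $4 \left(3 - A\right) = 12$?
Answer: $1397$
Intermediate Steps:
$P = 13$ ($P = 7 + 6 = 13$)
$A = 0$ ($A = 3 - 3 = 0$)
$d{\left(O,y \right)} = \left(9 + y\right) \left(O + y\right)$ ($d{\left(O,y \right)} = \left(O + y\right) \left(9 + y\right) = \left(9 + y\right) \left(O + y\right)$)
$95 P + d{\left(A,\left(-3\right) 6 \right)} = 95 \cdot 13 + \left(\left(\left(-3\right) 6\right)^{2} + 9 \cdot 0 + 9 \left(\left(-3\right) 6\right) + 0 \left(\left(-3\right) 6\right)\right) = 1235 + \left(\left(-18\right)^{2} + 0 + 9 \left(-18\right) + 0 \left(-18\right)\right) = 1235 + \left(324 + 0 - 162 + 0\right) = 1235 + 162 = 1397$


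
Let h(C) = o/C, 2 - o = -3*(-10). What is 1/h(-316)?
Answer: 79/7 ≈ 11.286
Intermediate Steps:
o = -28 (o = 2 - (-3)*(-10) = 2 - 1*30 = 2 - 30 = -28)
h(C) = -28/C
1/h(-316) = 1/(-28/(-316)) = 1/(-28*(-1/316)) = 1/(7/79) = 79/7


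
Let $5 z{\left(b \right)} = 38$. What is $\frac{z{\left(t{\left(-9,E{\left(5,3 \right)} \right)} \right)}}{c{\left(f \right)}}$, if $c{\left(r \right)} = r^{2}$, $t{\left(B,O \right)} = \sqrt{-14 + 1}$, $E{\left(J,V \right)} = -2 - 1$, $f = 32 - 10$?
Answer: $\frac{19}{1210} \approx 0.015702$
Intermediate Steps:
$f = 22$
$E{\left(J,V \right)} = -3$ ($E{\left(J,V \right)} = -2 - 1 = -3$)
$t{\left(B,O \right)} = i \sqrt{13}$ ($t{\left(B,O \right)} = \sqrt{-13} = i \sqrt{13}$)
$z{\left(b \right)} = \frac{38}{5}$ ($z{\left(b \right)} = \frac{1}{5} \cdot 38 = \frac{38}{5}$)
$\frac{z{\left(t{\left(-9,E{\left(5,3 \right)} \right)} \right)}}{c{\left(f \right)}} = \frac{38}{5 \cdot 22^{2}} = \frac{38}{5 \cdot 484} = \frac{38}{5} \cdot \frac{1}{484} = \frac{19}{1210}$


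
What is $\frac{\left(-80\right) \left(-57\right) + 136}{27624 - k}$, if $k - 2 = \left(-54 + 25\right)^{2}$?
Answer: $\frac{4696}{26781} \approx 0.17535$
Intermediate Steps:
$k = 843$ ($k = 2 + \left(-54 + 25\right)^{2} = 2 + \left(-29\right)^{2} = 2 + 841 = 843$)
$\frac{\left(-80\right) \left(-57\right) + 136}{27624 - k} = \frac{\left(-80\right) \left(-57\right) + 136}{27624 - 843} = \frac{4560 + 136}{27624 - 843} = \frac{4696}{26781}$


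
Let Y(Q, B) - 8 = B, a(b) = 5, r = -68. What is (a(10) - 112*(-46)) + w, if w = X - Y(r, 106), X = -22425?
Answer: -17382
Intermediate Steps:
Y(Q, B) = 8 + B
w = -22539 (w = -22425 - (8 + 106) = -22425 - 1*114 = -22425 - 114 = -22539)
(a(10) - 112*(-46)) + w = (5 - 112*(-46)) - 22539 = (5 + 5152) - 22539 = 5157 - 22539 = -17382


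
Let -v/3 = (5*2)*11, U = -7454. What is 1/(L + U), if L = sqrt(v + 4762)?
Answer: -3727/27778842 - sqrt(277)/13889421 ≈ -0.00013537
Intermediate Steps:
v = -330 (v = -3*5*2*11 = -30*11 = -3*110 = -330)
L = 4*sqrt(277) (L = sqrt(-330 + 4762) = sqrt(4432) = 4*sqrt(277) ≈ 66.573)
1/(L + U) = 1/(4*sqrt(277) - 7454) = 1/(-7454 + 4*sqrt(277))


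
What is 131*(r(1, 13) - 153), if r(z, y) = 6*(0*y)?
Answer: -20043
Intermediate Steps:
r(z, y) = 0 (r(z, y) = 6*0 = 0)
131*(r(1, 13) - 153) = 131*(0 - 153) = 131*(-153) = -20043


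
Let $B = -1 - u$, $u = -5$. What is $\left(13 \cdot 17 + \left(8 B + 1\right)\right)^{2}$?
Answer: $64516$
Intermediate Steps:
$B = 4$ ($B = -1 - -5 = -1 + 5 = 4$)
$\left(13 \cdot 17 + \left(8 B + 1\right)\right)^{2} = \left(13 \cdot 17 + \left(8 \cdot 4 + 1\right)\right)^{2} = \left(221 + \left(32 + 1\right)\right)^{2} = \left(221 + 33\right)^{2} = 254^{2} = 64516$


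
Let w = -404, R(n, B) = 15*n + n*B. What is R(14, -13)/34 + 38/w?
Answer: 2505/3434 ≈ 0.72947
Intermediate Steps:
R(n, B) = 15*n + B*n
R(14, -13)/34 + 38/w = (14*(15 - 13))/34 + 38/(-404) = (14*2)*(1/34) + 38*(-1/404) = 28*(1/34) - 19/202 = 14/17 - 19/202 = 2505/3434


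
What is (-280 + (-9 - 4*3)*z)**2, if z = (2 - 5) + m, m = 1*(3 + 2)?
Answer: 103684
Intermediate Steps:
m = 5 (m = 1*5 = 5)
z = 2 (z = (2 - 5) + 5 = -3 + 5 = 2)
(-280 + (-9 - 4*3)*z)**2 = (-280 + (-9 - 4*3)*2)**2 = (-280 + (-9 - 12)*2)**2 = (-280 - 21*2)**2 = (-280 - 42)**2 = (-322)**2 = 103684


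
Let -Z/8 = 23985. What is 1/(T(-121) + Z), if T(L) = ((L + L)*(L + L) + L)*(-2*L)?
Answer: 1/13951326 ≈ 7.1678e-8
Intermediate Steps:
Z = -191880 (Z = -8*23985 = -191880)
T(L) = -2*L*(L + 4*L²) (T(L) = ((2*L)*(2*L) + L)*(-2*L) = (4*L² + L)*(-2*L) = (L + 4*L²)*(-2*L) = -2*L*(L + 4*L²))
1/(T(-121) + Z) = 1/((-121)²*(-2 - 8*(-121)) - 191880) = 1/(14641*(-2 + 968) - 191880) = 1/(14641*966 - 191880) = 1/(14143206 - 191880) = 1/13951326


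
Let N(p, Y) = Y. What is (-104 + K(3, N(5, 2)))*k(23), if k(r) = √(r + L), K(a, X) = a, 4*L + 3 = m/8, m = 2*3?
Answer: -101*√359/4 ≈ -478.42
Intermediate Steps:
m = 6
L = -9/16 (L = -¾ + (6/8)/4 = -¾ + (6*(⅛))/4 = -¾ + (¼)*(¾) = -¾ + 3/16 = -9/16 ≈ -0.56250)
k(r) = √(-9/16 + r) (k(r) = √(r - 9/16) = √(-9/16 + r))
(-104 + K(3, N(5, 2)))*k(23) = (-104 + 3)*(√(-9 + 16*23)/4) = -101*√(-9 + 368)/4 = -101*√359/4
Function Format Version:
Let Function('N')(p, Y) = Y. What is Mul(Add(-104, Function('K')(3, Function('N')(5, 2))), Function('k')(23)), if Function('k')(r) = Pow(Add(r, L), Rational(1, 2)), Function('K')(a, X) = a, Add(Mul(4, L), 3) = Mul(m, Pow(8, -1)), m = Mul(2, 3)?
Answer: Mul(Rational(-101, 4), Pow(359, Rational(1, 2))) ≈ -478.42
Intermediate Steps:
m = 6
L = Rational(-9, 16) (L = Add(Rational(-3, 4), Mul(Rational(1, 4), Mul(6, Pow(8, -1)))) = Add(Rational(-3, 4), Mul(Rational(1, 4), Mul(6, Rational(1, 8)))) = Add(Rational(-3, 4), Mul(Rational(1, 4), Rational(3, 4))) = Add(Rational(-3, 4), Rational(3, 16)) = Rational(-9, 16) ≈ -0.56250)
Function('k')(r) = Pow(Add(Rational(-9, 16), r), Rational(1, 2)) (Function('k')(r) = Pow(Add(r, Rational(-9, 16)), Rational(1, 2)) = Pow(Add(Rational(-9, 16), r), Rational(1, 2)))
Mul(Add(-104, Function('K')(3, Function('N')(5, 2))), Function('k')(23)) = Mul(Add(-104, 3), Mul(Rational(1, 4), Pow(Add(-9, Mul(16, 23)), Rational(1, 2)))) = Mul(-101, Mul(Rational(1, 4), Pow(Add(-9, 368), Rational(1, 2)))) = Mul(-101, Mul(Rational(1, 4), Pow(359, Rational(1, 2)))) = Mul(Rational(-101, 4), Pow(359, Rational(1, 2)))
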